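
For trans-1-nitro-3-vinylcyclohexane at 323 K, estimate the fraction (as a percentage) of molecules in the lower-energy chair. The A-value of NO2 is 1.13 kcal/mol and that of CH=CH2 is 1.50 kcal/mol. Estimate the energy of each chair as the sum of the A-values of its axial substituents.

C1 and C3 have the same parity, so for the trans isomer the two substituents are one axial and one equatorial in each chair.
Chair I (nitro axial, vinyl equatorial): E = 1.13 kcal/mol; chair II (nitro equatorial, vinyl axial): E = 1.50 kcal/mol.
ΔG = 0.37 kcal/mol between the two chairs.
K = exp(ΔG/RT) with R = 1.987×10⁻³ kcal mol⁻¹ K⁻¹ and T = 323 K gives K ≈ 1.78.
Fraction in the lower-energy chair = K/(K+1) = 64.0%.

64.0%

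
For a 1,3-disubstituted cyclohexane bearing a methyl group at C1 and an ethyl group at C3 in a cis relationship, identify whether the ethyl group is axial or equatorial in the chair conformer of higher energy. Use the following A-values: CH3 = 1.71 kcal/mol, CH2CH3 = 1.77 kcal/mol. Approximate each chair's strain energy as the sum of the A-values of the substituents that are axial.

axial

C1 and C3 have the same parity, so for the cis isomer the two substituents are e,e in one chair and a,a in the other.
Chair I (methyl axial, ethyl axial): E = 3.48 kcal/mol.
Chair II (methyl equatorial, ethyl equatorial): E = 0.00 kcal/mol.
Chair I is the less stable (higher-energy) conformer, and in that chair the ethyl group is axial.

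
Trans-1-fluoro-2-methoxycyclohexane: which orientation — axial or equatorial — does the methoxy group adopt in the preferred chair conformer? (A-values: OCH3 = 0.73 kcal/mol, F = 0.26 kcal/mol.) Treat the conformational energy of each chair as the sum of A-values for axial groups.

equatorial

C1 and C2 have opposite parity, so for the trans isomer the two substituents are e,e in one chair and a,a in the other.
Chair I (methoxy axial, fluoro axial): E = 0.99 kcal/mol.
Chair II (methoxy equatorial, fluoro equatorial): E = 0.00 kcal/mol.
Chair II is the more stable (lower-energy) conformer, and in that chair the methoxy group is equatorial.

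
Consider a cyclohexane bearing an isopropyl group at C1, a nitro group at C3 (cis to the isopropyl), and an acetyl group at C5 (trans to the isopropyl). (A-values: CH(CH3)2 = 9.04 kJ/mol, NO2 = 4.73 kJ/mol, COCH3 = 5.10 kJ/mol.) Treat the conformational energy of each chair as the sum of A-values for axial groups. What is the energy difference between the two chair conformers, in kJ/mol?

Chair I (isopropyl axial, nitro axial, acetyl equatorial): E = 13.77 kJ/mol.
Chair II (isopropyl equatorial, nitro equatorial, acetyl axial): E = 5.10 kJ/mol.
ΔE = 13.77 − 5.10 = 8.67 kJ/mol; chair II is more stable.

8.67 kJ/mol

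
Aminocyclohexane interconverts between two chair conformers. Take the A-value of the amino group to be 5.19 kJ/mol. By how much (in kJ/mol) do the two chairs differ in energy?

5.19 kJ/mol

A monosubstituted cyclohexane has one chair with the amino group axial (E = A = 5.19 kJ/mol) and one with it equatorial (E = 0).
ΔE = 5.19 − 0 = 5.19 kJ/mol.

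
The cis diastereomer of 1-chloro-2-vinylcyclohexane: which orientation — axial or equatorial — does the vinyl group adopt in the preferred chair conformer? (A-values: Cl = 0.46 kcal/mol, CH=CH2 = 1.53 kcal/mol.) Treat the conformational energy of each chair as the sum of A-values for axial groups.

C1 and C2 have opposite parity, so for the cis isomer the two substituents are one axial and one equatorial in each chair.
Chair I (chloro axial, vinyl equatorial): E = 0.46 kcal/mol.
Chair II (chloro equatorial, vinyl axial): E = 1.53 kcal/mol.
Chair I is the more stable (lower-energy) conformer, and in that chair the vinyl group is equatorial.

equatorial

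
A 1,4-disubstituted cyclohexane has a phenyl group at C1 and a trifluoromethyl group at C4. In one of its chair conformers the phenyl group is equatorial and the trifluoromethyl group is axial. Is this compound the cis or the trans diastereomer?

C1 and C4 have opposite parity, so their axial bonds point in opposite directions.
With opposite-parity carbons, two substituents on the same face are one axial and one equatorial; opposite faces give both axial or both equatorial.
Here the groups are equatorial/axial → same face → cis.

cis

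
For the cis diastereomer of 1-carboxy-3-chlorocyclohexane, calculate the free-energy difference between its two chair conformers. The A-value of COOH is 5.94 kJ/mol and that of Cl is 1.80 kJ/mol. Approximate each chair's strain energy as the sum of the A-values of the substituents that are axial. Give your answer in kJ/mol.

C1 and C3 have the same parity, so for the cis isomer the two substituents are e,e in one chair and a,a in the other.
Chair I (carboxyl axial, chloro axial): E = 7.74 kJ/mol.
Chair II (carboxyl equatorial, chloro equatorial): E = 0.00 kJ/mol.
ΔE = 7.74 − 0.00 = 7.74 kJ/mol; chair II is more stable.

7.74 kJ/mol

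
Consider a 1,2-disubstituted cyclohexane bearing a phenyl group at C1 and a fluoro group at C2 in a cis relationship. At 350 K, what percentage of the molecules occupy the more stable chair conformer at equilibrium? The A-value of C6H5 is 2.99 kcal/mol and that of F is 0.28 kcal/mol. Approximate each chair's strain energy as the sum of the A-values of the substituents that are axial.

C1 and C2 have opposite parity, so for the cis isomer the two substituents are one axial and one equatorial in each chair.
Chair I (phenyl axial, fluoro equatorial): E = 2.99 kcal/mol; chair II (phenyl equatorial, fluoro axial): E = 0.28 kcal/mol.
ΔG = 2.71 kcal/mol between the two chairs.
K = exp(ΔG/RT) with R = 1.987×10⁻³ kcal mol⁻¹ K⁻¹ and T = 350 K gives K ≈ 49.2.
Fraction in the lower-energy chair = K/(K+1) = 98.0%.

98.0%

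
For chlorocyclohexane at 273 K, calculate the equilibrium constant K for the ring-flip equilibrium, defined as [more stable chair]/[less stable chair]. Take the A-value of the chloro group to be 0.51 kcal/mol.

K ≈ 2.56

One chair has the chloro group axial (E = 0.51 kcal/mol) and the other has it equatorial (E = 0).
ΔG = 0.51 kcal/mol between the two chairs.
K = exp(ΔG/RT) with R = 1.987×10⁻³ kcal mol⁻¹ K⁻¹ and T = 273 K gives K ≈ 2.56.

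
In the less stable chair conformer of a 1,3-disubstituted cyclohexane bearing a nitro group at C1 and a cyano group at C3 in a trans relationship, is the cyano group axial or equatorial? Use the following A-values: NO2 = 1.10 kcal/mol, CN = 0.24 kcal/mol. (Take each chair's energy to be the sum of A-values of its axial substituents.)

equatorial

C1 and C3 have the same parity, so for the trans isomer the two substituents are one axial and one equatorial in each chair.
Chair I (nitro axial, cyano equatorial): E = 1.10 kcal/mol.
Chair II (nitro equatorial, cyano axial): E = 0.24 kcal/mol.
Chair I is the less stable (higher-energy) conformer, and in that chair the cyano group is equatorial.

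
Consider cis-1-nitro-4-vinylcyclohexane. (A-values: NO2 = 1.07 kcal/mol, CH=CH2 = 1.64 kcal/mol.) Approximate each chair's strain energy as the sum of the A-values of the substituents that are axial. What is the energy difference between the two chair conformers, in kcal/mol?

0.57 kcal/mol

C1 and C4 have opposite parity, so for the cis isomer the two substituents are one axial and one equatorial in each chair.
Chair I (nitro axial, vinyl equatorial): E = 1.07 kcal/mol.
Chair II (nitro equatorial, vinyl axial): E = 1.64 kcal/mol.
ΔE = 1.64 − 1.07 = 0.57 kcal/mol; chair I is more stable.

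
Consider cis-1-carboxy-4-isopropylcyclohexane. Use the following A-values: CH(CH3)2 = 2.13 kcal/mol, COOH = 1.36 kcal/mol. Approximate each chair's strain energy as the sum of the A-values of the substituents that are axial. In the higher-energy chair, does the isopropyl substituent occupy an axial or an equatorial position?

axial

C1 and C4 have opposite parity, so for the cis isomer the two substituents are one axial and one equatorial in each chair.
Chair I (isopropyl axial, carboxyl equatorial): E = 2.13 kcal/mol.
Chair II (isopropyl equatorial, carboxyl axial): E = 1.36 kcal/mol.
Chair I is the less stable (higher-energy) conformer, and in that chair the isopropyl group is axial.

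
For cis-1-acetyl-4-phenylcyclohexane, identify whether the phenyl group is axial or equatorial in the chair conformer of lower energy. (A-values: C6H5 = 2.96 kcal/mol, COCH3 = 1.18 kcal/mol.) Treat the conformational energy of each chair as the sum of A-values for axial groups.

C1 and C4 have opposite parity, so for the cis isomer the two substituents are one axial and one equatorial in each chair.
Chair I (phenyl axial, acetyl equatorial): E = 2.96 kcal/mol.
Chair II (phenyl equatorial, acetyl axial): E = 1.18 kcal/mol.
Chair II is the more stable (lower-energy) conformer, and in that chair the phenyl group is equatorial.

equatorial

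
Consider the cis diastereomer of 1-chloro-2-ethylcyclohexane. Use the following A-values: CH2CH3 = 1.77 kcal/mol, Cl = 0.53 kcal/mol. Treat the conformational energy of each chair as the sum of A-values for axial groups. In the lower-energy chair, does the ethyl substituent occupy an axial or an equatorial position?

equatorial

C1 and C2 have opposite parity, so for the cis isomer the two substituents are one axial and one equatorial in each chair.
Chair I (ethyl axial, chloro equatorial): E = 1.77 kcal/mol.
Chair II (ethyl equatorial, chloro axial): E = 0.53 kcal/mol.
Chair II is the more stable (lower-energy) conformer, and in that chair the ethyl group is equatorial.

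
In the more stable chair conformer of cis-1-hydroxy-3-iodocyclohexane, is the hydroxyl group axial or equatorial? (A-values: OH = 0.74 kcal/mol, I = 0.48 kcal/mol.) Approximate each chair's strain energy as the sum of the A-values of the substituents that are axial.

equatorial

C1 and C3 have the same parity, so for the cis isomer the two substituents are e,e in one chair and a,a in the other.
Chair I (hydroxyl axial, iodo axial): E = 1.22 kcal/mol.
Chair II (hydroxyl equatorial, iodo equatorial): E = 0.00 kcal/mol.
Chair II is the more stable (lower-energy) conformer, and in that chair the hydroxyl group is equatorial.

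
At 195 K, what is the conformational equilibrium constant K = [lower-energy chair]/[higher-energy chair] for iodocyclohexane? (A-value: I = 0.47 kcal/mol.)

One chair has the iodo group axial (E = 0.47 kcal/mol) and the other has it equatorial (E = 0).
ΔG = 0.47 kcal/mol between the two chairs.
K = exp(ΔG/RT) with R = 1.987×10⁻³ kcal mol⁻¹ K⁻¹ and T = 195 K gives K ≈ 3.36.

K ≈ 3.36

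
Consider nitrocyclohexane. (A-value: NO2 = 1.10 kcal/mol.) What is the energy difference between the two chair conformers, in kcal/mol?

1.10 kcal/mol

A monosubstituted cyclohexane has one chair with the nitro group axial (E = A = 1.10 kcal/mol) and one with it equatorial (E = 0).
ΔE = 1.10 − 0 = 1.10 kcal/mol.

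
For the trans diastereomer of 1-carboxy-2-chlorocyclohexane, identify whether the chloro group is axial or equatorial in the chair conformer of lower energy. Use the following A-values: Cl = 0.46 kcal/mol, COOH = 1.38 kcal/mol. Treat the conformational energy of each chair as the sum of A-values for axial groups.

C1 and C2 have opposite parity, so for the trans isomer the two substituents are e,e in one chair and a,a in the other.
Chair I (chloro axial, carboxyl axial): E = 1.84 kcal/mol.
Chair II (chloro equatorial, carboxyl equatorial): E = 0.00 kcal/mol.
Chair II is the more stable (lower-energy) conformer, and in that chair the chloro group is equatorial.

equatorial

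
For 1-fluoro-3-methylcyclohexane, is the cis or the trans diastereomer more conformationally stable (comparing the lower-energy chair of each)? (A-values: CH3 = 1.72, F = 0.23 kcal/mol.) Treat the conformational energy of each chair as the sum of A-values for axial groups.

At 1,3 positions (parity same): cis → (e,e or a,a); trans → (a,e or e,a).
Best chair for cis: E = 0.00 kcal/mol; best chair for trans: E = 0.23 kcal/mol.
The cis isomer is lower by 0.23 kcal/mol.

cis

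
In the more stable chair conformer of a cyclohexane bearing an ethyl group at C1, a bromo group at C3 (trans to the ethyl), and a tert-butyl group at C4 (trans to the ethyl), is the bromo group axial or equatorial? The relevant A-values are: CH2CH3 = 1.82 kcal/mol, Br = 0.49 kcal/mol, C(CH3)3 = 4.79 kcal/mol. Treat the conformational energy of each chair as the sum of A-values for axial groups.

axial

Chair I (ethyl axial, bromo equatorial, tert-butyl axial): E = 6.61 kcal/mol.
Chair II (ethyl equatorial, bromo axial, tert-butyl equatorial): E = 0.49 kcal/mol.
Chair II is the more stable (lower-energy) conformer, and in that chair the bromo group is axial.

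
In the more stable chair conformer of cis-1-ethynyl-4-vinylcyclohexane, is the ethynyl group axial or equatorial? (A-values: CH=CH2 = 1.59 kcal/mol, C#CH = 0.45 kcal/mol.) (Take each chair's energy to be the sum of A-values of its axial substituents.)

C1 and C4 have opposite parity, so for the cis isomer the two substituents are one axial and one equatorial in each chair.
Chair I (vinyl axial, ethynyl equatorial): E = 1.59 kcal/mol.
Chair II (vinyl equatorial, ethynyl axial): E = 0.45 kcal/mol.
Chair II is the more stable (lower-energy) conformer, and in that chair the ethynyl group is axial.

axial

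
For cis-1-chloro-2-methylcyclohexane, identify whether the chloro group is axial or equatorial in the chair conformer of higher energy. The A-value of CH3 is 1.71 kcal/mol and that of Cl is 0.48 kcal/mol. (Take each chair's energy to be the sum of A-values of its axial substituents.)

equatorial

C1 and C2 have opposite parity, so for the cis isomer the two substituents are one axial and one equatorial in each chair.
Chair I (methyl axial, chloro equatorial): E = 1.71 kcal/mol.
Chair II (methyl equatorial, chloro axial): E = 0.48 kcal/mol.
Chair I is the less stable (higher-energy) conformer, and in that chair the chloro group is equatorial.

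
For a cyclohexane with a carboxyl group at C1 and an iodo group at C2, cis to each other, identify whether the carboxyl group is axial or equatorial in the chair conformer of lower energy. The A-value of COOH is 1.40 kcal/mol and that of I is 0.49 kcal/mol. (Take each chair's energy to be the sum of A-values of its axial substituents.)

equatorial

C1 and C2 have opposite parity, so for the cis isomer the two substituents are one axial and one equatorial in each chair.
Chair I (carboxyl axial, iodo equatorial): E = 1.40 kcal/mol.
Chair II (carboxyl equatorial, iodo axial): E = 0.49 kcal/mol.
Chair II is the more stable (lower-energy) conformer, and in that chair the carboxyl group is equatorial.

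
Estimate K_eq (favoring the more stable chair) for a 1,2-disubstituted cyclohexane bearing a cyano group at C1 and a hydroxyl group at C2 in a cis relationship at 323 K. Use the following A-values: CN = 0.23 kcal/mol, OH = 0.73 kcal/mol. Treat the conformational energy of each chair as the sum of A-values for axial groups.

C1 and C2 have opposite parity, so for the cis isomer the two substituents are one axial and one equatorial in each chair.
Chair I (cyano axial, hydroxyl equatorial): E = 0.23 kcal/mol; chair II (cyano equatorial, hydroxyl axial): E = 0.73 kcal/mol.
ΔG = 0.50 kcal/mol between the two chairs.
K = exp(ΔG/RT) with R = 1.987×10⁻³ kcal mol⁻¹ K⁻¹ and T = 323 K gives K ≈ 2.18.

K ≈ 2.18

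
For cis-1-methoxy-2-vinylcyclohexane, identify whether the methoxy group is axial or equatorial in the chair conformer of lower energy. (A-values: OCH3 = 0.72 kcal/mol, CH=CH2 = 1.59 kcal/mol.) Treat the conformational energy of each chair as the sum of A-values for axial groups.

axial

C1 and C2 have opposite parity, so for the cis isomer the two substituents are one axial and one equatorial in each chair.
Chair I (methoxy axial, vinyl equatorial): E = 0.72 kcal/mol.
Chair II (methoxy equatorial, vinyl axial): E = 1.59 kcal/mol.
Chair I is the more stable (lower-energy) conformer, and in that chair the methoxy group is axial.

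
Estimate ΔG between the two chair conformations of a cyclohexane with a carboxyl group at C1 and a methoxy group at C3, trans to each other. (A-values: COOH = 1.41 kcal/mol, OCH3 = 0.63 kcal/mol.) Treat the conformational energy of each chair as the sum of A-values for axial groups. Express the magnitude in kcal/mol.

0.78 kcal/mol

C1 and C3 have the same parity, so for the trans isomer the two substituents are one axial and one equatorial in each chair.
Chair I (carboxyl axial, methoxy equatorial): E = 1.41 kcal/mol.
Chair II (carboxyl equatorial, methoxy axial): E = 0.63 kcal/mol.
ΔE = 1.41 − 0.63 = 0.78 kcal/mol; chair II is more stable.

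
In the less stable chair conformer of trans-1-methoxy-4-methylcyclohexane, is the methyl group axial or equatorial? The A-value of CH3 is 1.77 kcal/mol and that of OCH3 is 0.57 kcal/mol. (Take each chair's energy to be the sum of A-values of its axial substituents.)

axial

C1 and C4 have opposite parity, so for the trans isomer the two substituents are e,e in one chair and a,a in the other.
Chair I (methyl axial, methoxy axial): E = 2.34 kcal/mol.
Chair II (methyl equatorial, methoxy equatorial): E = 0.00 kcal/mol.
Chair I is the less stable (higher-energy) conformer, and in that chair the methyl group is axial.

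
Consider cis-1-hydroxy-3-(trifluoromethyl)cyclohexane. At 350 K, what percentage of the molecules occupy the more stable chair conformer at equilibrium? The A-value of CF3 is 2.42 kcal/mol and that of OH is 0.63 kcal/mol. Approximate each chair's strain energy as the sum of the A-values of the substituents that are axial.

C1 and C3 have the same parity, so for the cis isomer the two substituents are e,e in one chair and a,a in the other.
Chair I (trifluoromethyl axial, hydroxyl axial): E = 3.05 kcal/mol; chair II (trifluoromethyl equatorial, hydroxyl equatorial): E = 0.00 kcal/mol.
ΔG = 3.05 kcal/mol between the two chairs.
K = exp(ΔG/RT) with R = 1.987×10⁻³ kcal mol⁻¹ K⁻¹ and T = 350 K gives K ≈ 80.3.
Fraction in the lower-energy chair = K/(K+1) = 98.8%.

98.8%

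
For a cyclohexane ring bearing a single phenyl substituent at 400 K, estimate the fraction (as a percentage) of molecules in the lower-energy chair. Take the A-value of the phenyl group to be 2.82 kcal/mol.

97.2%

One chair has the phenyl group axial (E = 2.82 kcal/mol) and the other has it equatorial (E = 0).
ΔG = 2.82 kcal/mol between the two chairs.
K = exp(ΔG/RT) with R = 1.987×10⁻³ kcal mol⁻¹ K⁻¹ and T = 400 K gives K ≈ 34.7.
Fraction in the lower-energy chair = K/(K+1) = 97.2%.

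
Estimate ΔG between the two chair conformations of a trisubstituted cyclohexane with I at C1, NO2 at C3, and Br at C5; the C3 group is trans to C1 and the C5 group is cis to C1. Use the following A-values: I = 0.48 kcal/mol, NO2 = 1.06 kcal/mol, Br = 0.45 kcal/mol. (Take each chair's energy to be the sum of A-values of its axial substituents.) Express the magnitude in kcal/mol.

0.13 kcal/mol

Chair I (iodo axial, nitro equatorial, bromo axial): E = 0.93 kcal/mol.
Chair II (iodo equatorial, nitro axial, bromo equatorial): E = 1.06 kcal/mol.
ΔE = 1.06 − 0.93 = 0.13 kcal/mol; chair I is more stable.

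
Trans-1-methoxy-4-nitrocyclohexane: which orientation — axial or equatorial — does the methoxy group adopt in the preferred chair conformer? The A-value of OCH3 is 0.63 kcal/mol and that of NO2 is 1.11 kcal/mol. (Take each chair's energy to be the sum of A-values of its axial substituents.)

C1 and C4 have opposite parity, so for the trans isomer the two substituents are e,e in one chair and a,a in the other.
Chair I (methoxy axial, nitro axial): E = 1.74 kcal/mol.
Chair II (methoxy equatorial, nitro equatorial): E = 0.00 kcal/mol.
Chair II is the more stable (lower-energy) conformer, and in that chair the methoxy group is equatorial.

equatorial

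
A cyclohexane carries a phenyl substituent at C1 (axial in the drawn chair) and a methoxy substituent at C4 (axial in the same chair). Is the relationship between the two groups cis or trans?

C1 and C4 have opposite parity, so their axial bonds point in opposite directions.
With opposite-parity carbons, two substituents on the same face are one axial and one equatorial; opposite faces give both axial or both equatorial.
Here the groups are axial/axial → opposite face → trans.

trans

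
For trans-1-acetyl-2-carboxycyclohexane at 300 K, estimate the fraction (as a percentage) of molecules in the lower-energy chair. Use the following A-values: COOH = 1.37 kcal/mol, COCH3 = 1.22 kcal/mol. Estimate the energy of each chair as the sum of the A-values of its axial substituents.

C1 and C2 have opposite parity, so for the trans isomer the two substituents are e,e in one chair and a,a in the other.
Chair I (carboxyl axial, acetyl axial): E = 2.59 kcal/mol; chair II (carboxyl equatorial, acetyl equatorial): E = 0.00 kcal/mol.
ΔG = 2.59 kcal/mol between the two chairs.
K = exp(ΔG/RT) with R = 1.987×10⁻³ kcal mol⁻¹ K⁻¹ and T = 300 K gives K ≈ 77.1.
Fraction in the lower-energy chair = K/(K+1) = 98.7%.

98.7%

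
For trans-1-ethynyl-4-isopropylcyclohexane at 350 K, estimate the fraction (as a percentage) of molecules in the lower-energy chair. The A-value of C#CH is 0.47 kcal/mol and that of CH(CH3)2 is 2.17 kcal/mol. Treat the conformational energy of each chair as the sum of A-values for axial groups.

C1 and C4 have opposite parity, so for the trans isomer the two substituents are e,e in one chair and a,a in the other.
Chair I (ethynyl axial, isopropyl axial): E = 2.64 kcal/mol; chair II (ethynyl equatorial, isopropyl equatorial): E = 0.00 kcal/mol.
ΔG = 2.64 kcal/mol between the two chairs.
K = exp(ΔG/RT) with R = 1.987×10⁻³ kcal mol⁻¹ K⁻¹ and T = 350 K gives K ≈ 44.5.
Fraction in the lower-energy chair = K/(K+1) = 97.8%.

97.8%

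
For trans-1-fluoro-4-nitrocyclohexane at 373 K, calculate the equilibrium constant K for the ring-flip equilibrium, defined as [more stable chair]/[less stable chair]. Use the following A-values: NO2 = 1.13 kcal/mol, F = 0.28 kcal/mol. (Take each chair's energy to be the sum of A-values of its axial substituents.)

C1 and C4 have opposite parity, so for the trans isomer the two substituents are e,e in one chair and a,a in the other.
Chair I (nitro axial, fluoro axial): E = 1.41 kcal/mol; chair II (nitro equatorial, fluoro equatorial): E = 0.00 kcal/mol.
ΔG = 1.41 kcal/mol between the two chairs.
K = exp(ΔG/RT) with R = 1.987×10⁻³ kcal mol⁻¹ K⁻¹ and T = 373 K gives K ≈ 6.7.

K ≈ 6.70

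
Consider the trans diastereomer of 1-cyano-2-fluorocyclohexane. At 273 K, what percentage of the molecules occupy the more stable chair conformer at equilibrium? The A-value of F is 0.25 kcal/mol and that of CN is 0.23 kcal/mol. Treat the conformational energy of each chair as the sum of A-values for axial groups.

C1 and C2 have opposite parity, so for the trans isomer the two substituents are e,e in one chair and a,a in the other.
Chair I (fluoro axial, cyano axial): E = 0.48 kcal/mol; chair II (fluoro equatorial, cyano equatorial): E = 0.00 kcal/mol.
ΔG = 0.48 kcal/mol between the two chairs.
K = exp(ΔG/RT) with R = 1.987×10⁻³ kcal mol⁻¹ K⁻¹ and T = 273 K gives K ≈ 2.42.
Fraction in the lower-energy chair = K/(K+1) = 70.8%.

70.8%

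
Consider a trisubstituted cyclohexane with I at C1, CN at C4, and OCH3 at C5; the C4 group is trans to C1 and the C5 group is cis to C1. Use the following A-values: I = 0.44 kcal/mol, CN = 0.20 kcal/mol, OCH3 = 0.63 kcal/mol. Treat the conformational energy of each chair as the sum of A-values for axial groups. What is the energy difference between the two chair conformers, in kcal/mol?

Chair I (iodo axial, cyano axial, methoxy axial): E = 1.27 kcal/mol.
Chair II (iodo equatorial, cyano equatorial, methoxy equatorial): E = 0.00 kcal/mol.
ΔE = 1.27 − 0.00 = 1.27 kcal/mol; chair II is more stable.

1.27 kcal/mol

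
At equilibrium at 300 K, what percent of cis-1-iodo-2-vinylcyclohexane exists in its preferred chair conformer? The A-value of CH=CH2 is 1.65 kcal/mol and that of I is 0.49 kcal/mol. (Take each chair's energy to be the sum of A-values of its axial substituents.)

87.5%

C1 and C2 have opposite parity, so for the cis isomer the two substituents are one axial and one equatorial in each chair.
Chair I (vinyl axial, iodo equatorial): E = 1.65 kcal/mol; chair II (vinyl equatorial, iodo axial): E = 0.49 kcal/mol.
ΔG = 1.16 kcal/mol between the two chairs.
K = exp(ΔG/RT) with R = 1.987×10⁻³ kcal mol⁻¹ K⁻¹ and T = 300 K gives K ≈ 7.
Fraction in the lower-energy chair = K/(K+1) = 87.5%.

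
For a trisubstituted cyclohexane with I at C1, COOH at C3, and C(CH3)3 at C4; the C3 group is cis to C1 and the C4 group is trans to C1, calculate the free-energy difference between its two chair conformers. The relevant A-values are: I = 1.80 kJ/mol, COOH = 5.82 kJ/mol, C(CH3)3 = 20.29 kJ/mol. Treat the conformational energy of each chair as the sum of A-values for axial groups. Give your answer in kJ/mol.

Chair I (iodo axial, carboxyl axial, tert-butyl axial): E = 27.91 kJ/mol.
Chair II (iodo equatorial, carboxyl equatorial, tert-butyl equatorial): E = 0.00 kJ/mol.
ΔE = 27.91 − 0.00 = 27.91 kJ/mol; chair II is more stable.

27.91 kJ/mol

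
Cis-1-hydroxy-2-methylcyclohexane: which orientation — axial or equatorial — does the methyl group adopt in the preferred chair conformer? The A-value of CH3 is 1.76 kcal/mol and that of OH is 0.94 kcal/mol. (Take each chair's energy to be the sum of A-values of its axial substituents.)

equatorial

C1 and C2 have opposite parity, so for the cis isomer the two substituents are one axial and one equatorial in each chair.
Chair I (methyl axial, hydroxyl equatorial): E = 1.76 kcal/mol.
Chair II (methyl equatorial, hydroxyl axial): E = 0.94 kcal/mol.
Chair II is the more stable (lower-energy) conformer, and in that chair the methyl group is equatorial.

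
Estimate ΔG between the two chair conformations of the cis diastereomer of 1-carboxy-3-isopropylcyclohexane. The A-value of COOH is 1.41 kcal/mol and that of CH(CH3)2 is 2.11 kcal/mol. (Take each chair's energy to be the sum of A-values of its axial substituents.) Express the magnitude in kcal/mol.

C1 and C3 have the same parity, so for the cis isomer the two substituents are e,e in one chair and a,a in the other.
Chair I (carboxyl axial, isopropyl axial): E = 3.52 kcal/mol.
Chair II (carboxyl equatorial, isopropyl equatorial): E = 0.00 kcal/mol.
ΔE = 3.52 − 0.00 = 3.52 kcal/mol; chair II is more stable.

3.52 kcal/mol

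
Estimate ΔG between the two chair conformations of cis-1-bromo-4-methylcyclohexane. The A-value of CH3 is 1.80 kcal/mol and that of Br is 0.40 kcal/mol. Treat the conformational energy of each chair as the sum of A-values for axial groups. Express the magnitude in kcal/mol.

C1 and C4 have opposite parity, so for the cis isomer the two substituents are one axial and one equatorial in each chair.
Chair I (methyl axial, bromo equatorial): E = 1.80 kcal/mol.
Chair II (methyl equatorial, bromo axial): E = 0.40 kcal/mol.
ΔE = 1.80 − 0.40 = 1.40 kcal/mol; chair II is more stable.

1.40 kcal/mol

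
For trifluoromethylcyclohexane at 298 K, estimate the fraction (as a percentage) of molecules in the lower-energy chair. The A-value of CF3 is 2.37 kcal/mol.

98.2%

One chair has the trifluoromethyl group axial (E = 2.37 kcal/mol) and the other has it equatorial (E = 0).
ΔG = 2.37 kcal/mol between the two chairs.
K = exp(ΔG/RT) with R = 1.987×10⁻³ kcal mol⁻¹ K⁻¹ and T = 298 K gives K ≈ 54.7.
Fraction in the lower-energy chair = K/(K+1) = 98.2%.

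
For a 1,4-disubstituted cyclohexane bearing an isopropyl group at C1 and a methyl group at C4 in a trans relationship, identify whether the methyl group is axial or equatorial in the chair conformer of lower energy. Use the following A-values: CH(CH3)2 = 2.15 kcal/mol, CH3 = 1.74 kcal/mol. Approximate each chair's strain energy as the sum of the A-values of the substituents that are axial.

C1 and C4 have opposite parity, so for the trans isomer the two substituents are e,e in one chair and a,a in the other.
Chair I (isopropyl axial, methyl axial): E = 3.89 kcal/mol.
Chair II (isopropyl equatorial, methyl equatorial): E = 0.00 kcal/mol.
Chair II is the more stable (lower-energy) conformer, and in that chair the methyl group is equatorial.

equatorial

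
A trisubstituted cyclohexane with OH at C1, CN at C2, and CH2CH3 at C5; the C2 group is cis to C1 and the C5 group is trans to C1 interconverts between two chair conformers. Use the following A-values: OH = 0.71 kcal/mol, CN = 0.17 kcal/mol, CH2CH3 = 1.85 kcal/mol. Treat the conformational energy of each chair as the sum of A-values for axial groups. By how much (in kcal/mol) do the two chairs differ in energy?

1.31 kcal/mol

Chair I (hydroxyl axial, cyano equatorial, ethyl equatorial): E = 0.71 kcal/mol.
Chair II (hydroxyl equatorial, cyano axial, ethyl axial): E = 2.02 kcal/mol.
ΔE = 2.02 − 0.71 = 1.31 kcal/mol; chair I is more stable.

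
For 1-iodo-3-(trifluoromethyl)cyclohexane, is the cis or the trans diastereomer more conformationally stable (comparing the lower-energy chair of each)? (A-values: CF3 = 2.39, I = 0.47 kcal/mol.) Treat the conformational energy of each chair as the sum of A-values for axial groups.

At 1,3 positions (parity same): cis → (e,e or a,a); trans → (a,e or e,a).
Best chair for cis: E = 0.00 kcal/mol; best chair for trans: E = 0.47 kcal/mol.
The cis isomer is lower by 0.47 kcal/mol.

cis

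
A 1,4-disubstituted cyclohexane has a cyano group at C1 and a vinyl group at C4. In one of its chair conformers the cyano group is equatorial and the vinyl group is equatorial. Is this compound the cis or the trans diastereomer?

trans

C1 and C4 have opposite parity, so their axial bonds point in opposite directions.
With opposite-parity carbons, two substituents on the same face are one axial and one equatorial; opposite faces give both axial or both equatorial.
Here the groups are equatorial/equatorial → opposite face → trans.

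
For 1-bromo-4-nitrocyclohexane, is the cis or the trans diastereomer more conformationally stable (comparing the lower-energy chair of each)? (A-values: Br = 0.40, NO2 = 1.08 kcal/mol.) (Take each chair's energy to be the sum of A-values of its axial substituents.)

At 1,4 positions (parity opposite): cis → (a,e or e,a); trans → (e,e or a,a).
Best chair for cis: E = 0.40 kcal/mol; best chair for trans: E = 0.00 kcal/mol.
The trans isomer is lower by 0.40 kcal/mol.

trans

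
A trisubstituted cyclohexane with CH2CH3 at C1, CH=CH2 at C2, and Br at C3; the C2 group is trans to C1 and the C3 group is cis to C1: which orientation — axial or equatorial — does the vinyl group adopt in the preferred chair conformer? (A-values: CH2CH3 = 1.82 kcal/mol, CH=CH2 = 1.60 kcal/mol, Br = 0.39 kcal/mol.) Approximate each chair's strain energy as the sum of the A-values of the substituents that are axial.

equatorial

Chair I (ethyl axial, vinyl axial, bromo axial): E = 3.81 kcal/mol.
Chair II (ethyl equatorial, vinyl equatorial, bromo equatorial): E = 0.00 kcal/mol.
Chair II is the more stable (lower-energy) conformer, and in that chair the vinyl group is equatorial.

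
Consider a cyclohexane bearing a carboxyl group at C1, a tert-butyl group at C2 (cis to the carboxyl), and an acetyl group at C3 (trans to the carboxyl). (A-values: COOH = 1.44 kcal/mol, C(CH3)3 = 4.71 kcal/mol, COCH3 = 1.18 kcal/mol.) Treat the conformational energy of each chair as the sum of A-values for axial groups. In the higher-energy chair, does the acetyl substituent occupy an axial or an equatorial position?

Chair I (carboxyl axial, tert-butyl equatorial, acetyl equatorial): E = 1.44 kcal/mol.
Chair II (carboxyl equatorial, tert-butyl axial, acetyl axial): E = 5.89 kcal/mol.
Chair II is the less stable (higher-energy) conformer, and in that chair the acetyl group is axial.

axial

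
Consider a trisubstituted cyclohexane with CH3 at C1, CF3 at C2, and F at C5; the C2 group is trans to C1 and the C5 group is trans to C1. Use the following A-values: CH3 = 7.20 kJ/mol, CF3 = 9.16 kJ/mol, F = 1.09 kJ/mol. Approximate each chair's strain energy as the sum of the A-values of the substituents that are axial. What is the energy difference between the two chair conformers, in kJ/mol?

Chair I (methyl axial, trifluoromethyl axial, fluoro equatorial): E = 16.36 kJ/mol.
Chair II (methyl equatorial, trifluoromethyl equatorial, fluoro axial): E = 1.09 kJ/mol.
ΔE = 16.36 − 1.09 = 15.27 kJ/mol; chair II is more stable.

15.27 kJ/mol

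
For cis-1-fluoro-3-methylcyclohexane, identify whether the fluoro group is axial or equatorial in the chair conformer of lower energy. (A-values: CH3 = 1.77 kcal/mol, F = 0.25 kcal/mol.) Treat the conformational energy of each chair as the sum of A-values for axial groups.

equatorial

C1 and C3 have the same parity, so for the cis isomer the two substituents are e,e in one chair and a,a in the other.
Chair I (methyl axial, fluoro axial): E = 2.02 kcal/mol.
Chair II (methyl equatorial, fluoro equatorial): E = 0.00 kcal/mol.
Chair II is the more stable (lower-energy) conformer, and in that chair the fluoro group is equatorial.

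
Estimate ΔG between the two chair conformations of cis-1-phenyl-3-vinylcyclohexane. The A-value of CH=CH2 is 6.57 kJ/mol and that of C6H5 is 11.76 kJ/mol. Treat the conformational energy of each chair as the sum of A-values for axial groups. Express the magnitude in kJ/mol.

C1 and C3 have the same parity, so for the cis isomer the two substituents are e,e in one chair and a,a in the other.
Chair I (vinyl axial, phenyl axial): E = 18.33 kJ/mol.
Chair II (vinyl equatorial, phenyl equatorial): E = 0.00 kJ/mol.
ΔE = 18.33 − 0.00 = 18.33 kJ/mol; chair II is more stable.

18.33 kJ/mol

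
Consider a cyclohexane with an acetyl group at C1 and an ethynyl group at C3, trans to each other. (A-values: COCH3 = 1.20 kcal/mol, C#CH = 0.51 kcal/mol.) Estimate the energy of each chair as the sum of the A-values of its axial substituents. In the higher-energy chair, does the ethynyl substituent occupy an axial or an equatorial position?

C1 and C3 have the same parity, so for the trans isomer the two substituents are one axial and one equatorial in each chair.
Chair I (acetyl axial, ethynyl equatorial): E = 1.20 kcal/mol.
Chair II (acetyl equatorial, ethynyl axial): E = 0.51 kcal/mol.
Chair I is the less stable (higher-energy) conformer, and in that chair the ethynyl group is equatorial.

equatorial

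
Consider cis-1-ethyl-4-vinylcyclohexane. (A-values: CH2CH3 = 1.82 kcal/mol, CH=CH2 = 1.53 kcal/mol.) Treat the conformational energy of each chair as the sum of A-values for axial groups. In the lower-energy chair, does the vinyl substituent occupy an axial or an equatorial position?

C1 and C4 have opposite parity, so for the cis isomer the two substituents are one axial and one equatorial in each chair.
Chair I (ethyl axial, vinyl equatorial): E = 1.82 kcal/mol.
Chair II (ethyl equatorial, vinyl axial): E = 1.53 kcal/mol.
Chair II is the more stable (lower-energy) conformer, and in that chair the vinyl group is axial.

axial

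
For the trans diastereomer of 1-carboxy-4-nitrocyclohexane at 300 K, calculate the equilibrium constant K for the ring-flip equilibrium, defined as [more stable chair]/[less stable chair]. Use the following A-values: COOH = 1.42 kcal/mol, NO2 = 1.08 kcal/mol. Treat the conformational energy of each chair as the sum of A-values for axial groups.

K ≈ 66.3

C1 and C4 have opposite parity, so for the trans isomer the two substituents are e,e in one chair and a,a in the other.
Chair I (carboxyl axial, nitro axial): E = 2.50 kcal/mol; chair II (carboxyl equatorial, nitro equatorial): E = 0.00 kcal/mol.
ΔG = 2.50 kcal/mol between the two chairs.
K = exp(ΔG/RT) with R = 1.987×10⁻³ kcal mol⁻¹ K⁻¹ and T = 300 K gives K ≈ 66.3.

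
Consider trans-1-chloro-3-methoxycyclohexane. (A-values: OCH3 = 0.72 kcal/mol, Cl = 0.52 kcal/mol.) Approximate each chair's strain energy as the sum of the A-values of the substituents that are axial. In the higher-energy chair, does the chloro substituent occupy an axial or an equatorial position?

equatorial

C1 and C3 have the same parity, so for the trans isomer the two substituents are one axial and one equatorial in each chair.
Chair I (methoxy axial, chloro equatorial): E = 0.72 kcal/mol.
Chair II (methoxy equatorial, chloro axial): E = 0.52 kcal/mol.
Chair I is the less stable (higher-energy) conformer, and in that chair the chloro group is equatorial.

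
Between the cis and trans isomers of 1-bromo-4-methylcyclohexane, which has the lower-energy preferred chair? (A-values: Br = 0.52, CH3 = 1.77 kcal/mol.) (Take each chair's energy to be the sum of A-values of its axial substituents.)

trans

At 1,4 positions (parity opposite): cis → (a,e or e,a); trans → (e,e or a,a).
Best chair for cis: E = 0.52 kcal/mol; best chair for trans: E = 0.00 kcal/mol.
The trans isomer is lower by 0.52 kcal/mol.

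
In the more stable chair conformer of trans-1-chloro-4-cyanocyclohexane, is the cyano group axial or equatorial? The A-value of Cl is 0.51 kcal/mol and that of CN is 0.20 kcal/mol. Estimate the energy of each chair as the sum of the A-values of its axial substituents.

equatorial

C1 and C4 have opposite parity, so for the trans isomer the two substituents are e,e in one chair and a,a in the other.
Chair I (chloro axial, cyano axial): E = 0.71 kcal/mol.
Chair II (chloro equatorial, cyano equatorial): E = 0.00 kcal/mol.
Chair II is the more stable (lower-energy) conformer, and in that chair the cyano group is equatorial.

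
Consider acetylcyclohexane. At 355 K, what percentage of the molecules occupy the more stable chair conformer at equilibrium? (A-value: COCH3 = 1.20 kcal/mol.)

84.6%

One chair has the acetyl group axial (E = 1.20 kcal/mol) and the other has it equatorial (E = 0).
ΔG = 1.20 kcal/mol between the two chairs.
K = exp(ΔG/RT) with R = 1.987×10⁻³ kcal mol⁻¹ K⁻¹ and T = 355 K gives K ≈ 5.48.
Fraction in the lower-energy chair = K/(K+1) = 84.6%.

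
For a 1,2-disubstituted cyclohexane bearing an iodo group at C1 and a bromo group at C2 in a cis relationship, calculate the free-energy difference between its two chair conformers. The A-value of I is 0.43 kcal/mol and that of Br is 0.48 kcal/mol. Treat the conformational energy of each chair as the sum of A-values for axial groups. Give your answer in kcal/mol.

0.05 kcal/mol

C1 and C2 have opposite parity, so for the cis isomer the two substituents are one axial and one equatorial in each chair.
Chair I (iodo axial, bromo equatorial): E = 0.43 kcal/mol.
Chair II (iodo equatorial, bromo axial): E = 0.48 kcal/mol.
ΔE = 0.48 − 0.43 = 0.05 kcal/mol; chair I is more stable.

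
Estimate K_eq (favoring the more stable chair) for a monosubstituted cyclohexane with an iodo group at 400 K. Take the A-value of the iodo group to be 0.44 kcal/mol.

K ≈ 1.74

One chair has the iodo group axial (E = 0.44 kcal/mol) and the other has it equatorial (E = 0).
ΔG = 0.44 kcal/mol between the two chairs.
K = exp(ΔG/RT) with R = 1.987×10⁻³ kcal mol⁻¹ K⁻¹ and T = 400 K gives K ≈ 1.74.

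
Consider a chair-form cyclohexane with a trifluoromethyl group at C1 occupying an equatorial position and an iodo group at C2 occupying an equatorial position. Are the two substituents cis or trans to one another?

trans

C1 and C2 have opposite parity, so their axial bonds point in opposite directions.
With opposite-parity carbons, two substituents on the same face are one axial and one equatorial; opposite faces give both axial or both equatorial.
Here the groups are equatorial/equatorial → opposite face → trans.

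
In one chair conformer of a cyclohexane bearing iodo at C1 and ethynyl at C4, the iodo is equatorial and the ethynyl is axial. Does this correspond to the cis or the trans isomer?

cis

C1 and C4 have opposite parity, so their axial bonds point in opposite directions.
With opposite-parity carbons, two substituents on the same face are one axial and one equatorial; opposite faces give both axial or both equatorial.
Here the groups are equatorial/axial → same face → cis.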